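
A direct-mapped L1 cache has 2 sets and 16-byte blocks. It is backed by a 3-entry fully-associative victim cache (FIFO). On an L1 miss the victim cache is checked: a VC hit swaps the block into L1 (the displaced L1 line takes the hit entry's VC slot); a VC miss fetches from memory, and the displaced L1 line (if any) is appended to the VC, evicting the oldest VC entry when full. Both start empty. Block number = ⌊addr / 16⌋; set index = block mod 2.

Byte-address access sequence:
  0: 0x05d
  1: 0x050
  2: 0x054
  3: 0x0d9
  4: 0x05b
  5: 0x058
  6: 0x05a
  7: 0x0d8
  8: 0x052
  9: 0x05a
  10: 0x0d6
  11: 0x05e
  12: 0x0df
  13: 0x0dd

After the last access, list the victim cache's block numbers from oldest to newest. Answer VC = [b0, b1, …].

0: 0x5d (blk 5, set 1) → MISS  vc=[]
1: 0x50 (blk 5, set 1) → L1-HIT  vc=[]
2: 0x54 (blk 5, set 1) → L1-HIT  vc=[]
3: 0xd9 (blk 13, set 1) → MISS  vc=[5]
4: 0x5b (blk 5, set 1) → VC-HIT  vc=[13]
5: 0x58 (blk 5, set 1) → L1-HIT  vc=[13]
6: 0x5a (blk 5, set 1) → L1-HIT  vc=[13]
7: 0xd8 (blk 13, set 1) → VC-HIT  vc=[5]
8: 0x52 (blk 5, set 1) → VC-HIT  vc=[13]
9: 0x5a (blk 5, set 1) → L1-HIT  vc=[13]
10: 0xd6 (blk 13, set 1) → VC-HIT  vc=[5]
11: 0x5e (blk 5, set 1) → VC-HIT  vc=[13]
12: 0xdf (blk 13, set 1) → VC-HIT  vc=[5]
13: 0xdd (blk 13, set 1) → L1-HIT  vc=[5]

VC = [5]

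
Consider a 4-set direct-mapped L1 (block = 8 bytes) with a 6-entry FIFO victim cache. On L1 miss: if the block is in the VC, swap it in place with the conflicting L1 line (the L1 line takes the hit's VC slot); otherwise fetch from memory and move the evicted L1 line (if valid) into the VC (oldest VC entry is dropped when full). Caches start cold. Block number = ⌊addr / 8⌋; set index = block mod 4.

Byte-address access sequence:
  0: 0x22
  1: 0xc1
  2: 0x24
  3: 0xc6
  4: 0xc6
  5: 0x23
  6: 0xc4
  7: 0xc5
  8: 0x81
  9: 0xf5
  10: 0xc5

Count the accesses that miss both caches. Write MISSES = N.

#0 0x22→b4/s0 MISS; vc=[]
#1 0xc1→b24/s0 MISS; vc=[4]
#2 0x24→b4/s0 VC-HIT; vc=[24]
#3 0xc6→b24/s0 VC-HIT; vc=[4]
#4 0xc6→b24/s0 L1-HIT; vc=[4]
#5 0x23→b4/s0 VC-HIT; vc=[24]
#6 0xc4→b24/s0 VC-HIT; vc=[4]
#7 0xc5→b24/s0 L1-HIT; vc=[4]
#8 0x81→b16/s0 MISS; vc=[4,24]
#9 0xf5→b30/s2 MISS; vc=[4,24]
#10 0xc5→b24/s0 VC-HIT; vc=[4,16]

MISSES = 4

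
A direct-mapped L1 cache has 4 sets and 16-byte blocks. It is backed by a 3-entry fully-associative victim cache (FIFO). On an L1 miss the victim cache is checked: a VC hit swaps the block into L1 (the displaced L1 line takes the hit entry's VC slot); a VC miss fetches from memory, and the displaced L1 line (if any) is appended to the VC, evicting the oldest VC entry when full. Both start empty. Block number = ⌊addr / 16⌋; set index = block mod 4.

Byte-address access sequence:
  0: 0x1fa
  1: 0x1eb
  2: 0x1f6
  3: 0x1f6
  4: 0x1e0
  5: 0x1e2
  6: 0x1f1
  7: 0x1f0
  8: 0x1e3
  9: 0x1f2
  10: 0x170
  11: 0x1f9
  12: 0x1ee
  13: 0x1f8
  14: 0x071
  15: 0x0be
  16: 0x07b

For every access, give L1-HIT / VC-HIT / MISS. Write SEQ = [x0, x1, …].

SEQ = [MISS, MISS, L1-HIT, L1-HIT, L1-HIT, L1-HIT, L1-HIT, L1-HIT, L1-HIT, L1-HIT, MISS, VC-HIT, L1-HIT, L1-HIT, MISS, MISS, VC-HIT]

  [0] addr=0x1fa blk=31 s=3: MISS | VC []
  [1] addr=0x1eb blk=30 s=2: MISS | VC []
  [2] addr=0x1f6 blk=31 s=3: L1-HIT | VC []
  [3] addr=0x1f6 blk=31 s=3: L1-HIT | VC []
  [4] addr=0x1e0 blk=30 s=2: L1-HIT | VC []
  [5] addr=0x1e2 blk=30 s=2: L1-HIT | VC []
  [6] addr=0x1f1 blk=31 s=3: L1-HIT | VC []
  [7] addr=0x1f0 blk=31 s=3: L1-HIT | VC []
  [8] addr=0x1e3 blk=30 s=2: L1-HIT | VC []
  [9] addr=0x1f2 blk=31 s=3: L1-HIT | VC []
  [10] addr=0x170 blk=23 s=3: MISS | VC [31]
  [11] addr=0x1f9 blk=31 s=3: VC-HIT | VC [23]
  [12] addr=0x1ee blk=30 s=2: L1-HIT | VC [23]
  [13] addr=0x1f8 blk=31 s=3: L1-HIT | VC [23]
  [14] addr=0x71 blk=7 s=3: MISS | VC [23, 31]
  [15] addr=0xbe blk=11 s=3: MISS | VC [23, 31, 7]
  [16] addr=0x7b blk=7 s=3: VC-HIT | VC [23, 31, 11]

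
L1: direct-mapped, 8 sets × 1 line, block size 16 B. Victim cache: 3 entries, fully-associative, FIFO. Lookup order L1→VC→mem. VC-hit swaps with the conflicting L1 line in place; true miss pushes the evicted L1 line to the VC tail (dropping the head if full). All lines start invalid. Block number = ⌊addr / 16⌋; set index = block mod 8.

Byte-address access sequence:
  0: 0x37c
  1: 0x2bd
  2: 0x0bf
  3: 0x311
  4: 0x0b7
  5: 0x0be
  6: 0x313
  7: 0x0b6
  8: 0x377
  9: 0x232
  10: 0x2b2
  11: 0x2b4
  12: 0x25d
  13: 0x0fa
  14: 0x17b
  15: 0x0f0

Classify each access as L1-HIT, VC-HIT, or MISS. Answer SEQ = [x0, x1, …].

0: 0x37c (blk 55, set 7) → MISS  vc=[]
1: 0x2bd (blk 43, set 3) → MISS  vc=[]
2: 0xbf (blk 11, set 3) → MISS  vc=[43]
3: 0x311 (blk 49, set 1) → MISS  vc=[43]
4: 0xb7 (blk 11, set 3) → L1-HIT  vc=[43]
5: 0xbe (blk 11, set 3) → L1-HIT  vc=[43]
6: 0x313 (blk 49, set 1) → L1-HIT  vc=[43]
7: 0xb6 (blk 11, set 3) → L1-HIT  vc=[43]
8: 0x377 (blk 55, set 7) → L1-HIT  vc=[43]
9: 0x232 (blk 35, set 3) → MISS  vc=[43, 11]
10: 0x2b2 (blk 43, set 3) → VC-HIT  vc=[35, 11]
11: 0x2b4 (blk 43, set 3) → L1-HIT  vc=[35, 11]
12: 0x25d (blk 37, set 5) → MISS  vc=[35, 11]
13: 0xfa (blk 15, set 7) → MISS  vc=[35, 11, 55]
14: 0x17b (blk 23, set 7) → MISS  vc=[11, 55, 15]
15: 0xf0 (blk 15, set 7) → VC-HIT  vc=[11, 55, 23]

SEQ = [MISS, MISS, MISS, MISS, L1-HIT, L1-HIT, L1-HIT, L1-HIT, L1-HIT, MISS, VC-HIT, L1-HIT, MISS, MISS, MISS, VC-HIT]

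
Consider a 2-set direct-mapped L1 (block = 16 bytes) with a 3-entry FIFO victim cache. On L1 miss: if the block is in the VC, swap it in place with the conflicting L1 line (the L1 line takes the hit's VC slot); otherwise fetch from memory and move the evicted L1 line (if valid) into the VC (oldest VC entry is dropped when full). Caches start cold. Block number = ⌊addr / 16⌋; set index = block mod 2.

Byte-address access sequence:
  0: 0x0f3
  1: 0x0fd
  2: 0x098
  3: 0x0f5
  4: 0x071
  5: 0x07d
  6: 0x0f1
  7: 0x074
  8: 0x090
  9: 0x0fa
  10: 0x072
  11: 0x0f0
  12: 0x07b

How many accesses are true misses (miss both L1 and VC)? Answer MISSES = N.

0: 0xf3 (blk 15, set 1) → MISS  vc=[]
1: 0xfd (blk 15, set 1) → L1-HIT  vc=[]
2: 0x98 (blk 9, set 1) → MISS  vc=[15]
3: 0xf5 (blk 15, set 1) → VC-HIT  vc=[9]
4: 0x71 (blk 7, set 1) → MISS  vc=[9, 15]
5: 0x7d (blk 7, set 1) → L1-HIT  vc=[9, 15]
6: 0xf1 (blk 15, set 1) → VC-HIT  vc=[9, 7]
7: 0x74 (blk 7, set 1) → VC-HIT  vc=[9, 15]
8: 0x90 (blk 9, set 1) → VC-HIT  vc=[7, 15]
9: 0xfa (blk 15, set 1) → VC-HIT  vc=[7, 9]
10: 0x72 (blk 7, set 1) → VC-HIT  vc=[15, 9]
11: 0xf0 (blk 15, set 1) → VC-HIT  vc=[7, 9]
12: 0x7b (blk 7, set 1) → VC-HIT  vc=[15, 9]

MISSES = 3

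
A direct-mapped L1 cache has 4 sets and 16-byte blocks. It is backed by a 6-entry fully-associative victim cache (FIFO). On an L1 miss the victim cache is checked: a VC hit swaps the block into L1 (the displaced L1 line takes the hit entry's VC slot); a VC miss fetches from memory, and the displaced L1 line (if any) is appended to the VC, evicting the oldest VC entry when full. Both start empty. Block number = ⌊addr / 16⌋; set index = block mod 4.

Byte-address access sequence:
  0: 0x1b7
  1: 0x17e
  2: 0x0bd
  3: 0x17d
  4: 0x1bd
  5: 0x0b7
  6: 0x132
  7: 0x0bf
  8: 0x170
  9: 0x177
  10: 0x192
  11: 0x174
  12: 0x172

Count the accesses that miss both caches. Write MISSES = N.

  [0] addr=0x1b7 blk=27 s=3: MISS | VC []
  [1] addr=0x17e blk=23 s=3: MISS | VC [27]
  [2] addr=0xbd blk=11 s=3: MISS | VC [27, 23]
  [3] addr=0x17d blk=23 s=3: VC-HIT | VC [27, 11]
  [4] addr=0x1bd blk=27 s=3: VC-HIT | VC [23, 11]
  [5] addr=0xb7 blk=11 s=3: VC-HIT | VC [23, 27]
  [6] addr=0x132 blk=19 s=3: MISS | VC [23, 27, 11]
  [7] addr=0xbf blk=11 s=3: VC-HIT | VC [23, 27, 19]
  [8] addr=0x170 blk=23 s=3: VC-HIT | VC [11, 27, 19]
  [9] addr=0x177 blk=23 s=3: L1-HIT | VC [11, 27, 19]
  [10] addr=0x192 blk=25 s=1: MISS | VC [11, 27, 19]
  [11] addr=0x174 blk=23 s=3: L1-HIT | VC [11, 27, 19]
  [12] addr=0x172 blk=23 s=3: L1-HIT | VC [11, 27, 19]

MISSES = 5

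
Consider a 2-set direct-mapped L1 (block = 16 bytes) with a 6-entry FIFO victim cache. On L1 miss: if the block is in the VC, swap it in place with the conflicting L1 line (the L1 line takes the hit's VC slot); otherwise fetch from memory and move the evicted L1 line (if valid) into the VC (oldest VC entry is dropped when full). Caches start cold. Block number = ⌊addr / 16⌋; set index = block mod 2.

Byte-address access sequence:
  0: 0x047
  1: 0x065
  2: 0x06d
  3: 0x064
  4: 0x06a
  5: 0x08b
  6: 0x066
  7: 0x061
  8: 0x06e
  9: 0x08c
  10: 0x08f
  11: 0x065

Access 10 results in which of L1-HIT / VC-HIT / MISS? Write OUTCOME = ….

  [0] addr=0x47 blk=4 s=0: MISS | VC []
  [1] addr=0x65 blk=6 s=0: MISS | VC [4]
  [2] addr=0x6d blk=6 s=0: L1-HIT | VC [4]
  [3] addr=0x64 blk=6 s=0: L1-HIT | VC [4]
  [4] addr=0x6a blk=6 s=0: L1-HIT | VC [4]
  [5] addr=0x8b blk=8 s=0: MISS | VC [4, 6]
  [6] addr=0x66 blk=6 s=0: VC-HIT | VC [4, 8]
  [7] addr=0x61 blk=6 s=0: L1-HIT | VC [4, 8]
  [8] addr=0x6e blk=6 s=0: L1-HIT | VC [4, 8]
  [9] addr=0x8c blk=8 s=0: VC-HIT | VC [4, 6]
  [10] addr=0x8f blk=8 s=0: L1-HIT | VC [4, 6]
  [11] addr=0x65 blk=6 s=0: VC-HIT | VC [4, 8]

OUTCOME = L1-HIT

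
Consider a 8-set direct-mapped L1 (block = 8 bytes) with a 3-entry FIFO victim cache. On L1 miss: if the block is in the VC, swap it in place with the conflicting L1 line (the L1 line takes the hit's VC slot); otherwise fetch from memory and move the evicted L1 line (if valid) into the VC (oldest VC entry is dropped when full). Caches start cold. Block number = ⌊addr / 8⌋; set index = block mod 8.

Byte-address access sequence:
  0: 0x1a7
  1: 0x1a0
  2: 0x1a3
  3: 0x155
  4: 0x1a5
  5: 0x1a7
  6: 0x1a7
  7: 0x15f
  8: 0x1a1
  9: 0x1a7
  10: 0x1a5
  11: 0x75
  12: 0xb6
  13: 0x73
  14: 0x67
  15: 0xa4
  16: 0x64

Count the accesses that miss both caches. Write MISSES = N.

MISSES = 7

  [0] addr=0x1a7 blk=52 s=4: MISS | VC []
  [1] addr=0x1a0 blk=52 s=4: L1-HIT | VC []
  [2] addr=0x1a3 blk=52 s=4: L1-HIT | VC []
  [3] addr=0x155 blk=42 s=2: MISS | VC []
  [4] addr=0x1a5 blk=52 s=4: L1-HIT | VC []
  [5] addr=0x1a7 blk=52 s=4: L1-HIT | VC []
  [6] addr=0x1a7 blk=52 s=4: L1-HIT | VC []
  [7] addr=0x15f blk=43 s=3: MISS | VC []
  [8] addr=0x1a1 blk=52 s=4: L1-HIT | VC []
  [9] addr=0x1a7 blk=52 s=4: L1-HIT | VC []
  [10] addr=0x1a5 blk=52 s=4: L1-HIT | VC []
  [11] addr=0x75 blk=14 s=6: MISS | VC []
  [12] addr=0xb6 blk=22 s=6: MISS | VC [14]
  [13] addr=0x73 blk=14 s=6: VC-HIT | VC [22]
  [14] addr=0x67 blk=12 s=4: MISS | VC [22, 52]
  [15] addr=0xa4 blk=20 s=4: MISS | VC [22, 52, 12]
  [16] addr=0x64 blk=12 s=4: VC-HIT | VC [22, 52, 20]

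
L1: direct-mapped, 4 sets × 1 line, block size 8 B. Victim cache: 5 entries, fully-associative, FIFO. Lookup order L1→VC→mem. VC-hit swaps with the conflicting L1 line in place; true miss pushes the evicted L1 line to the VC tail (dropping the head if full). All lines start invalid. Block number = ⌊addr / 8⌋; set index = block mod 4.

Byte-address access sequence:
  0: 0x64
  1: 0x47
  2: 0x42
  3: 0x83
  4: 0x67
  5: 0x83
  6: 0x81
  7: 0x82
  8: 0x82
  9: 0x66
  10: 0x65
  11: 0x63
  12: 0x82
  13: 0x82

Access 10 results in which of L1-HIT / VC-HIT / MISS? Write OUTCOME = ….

#0 0x64→b12/s0 MISS; vc=[]
#1 0x47→b8/s0 MISS; vc=[12]
#2 0x42→b8/s0 L1-HIT; vc=[12]
#3 0x83→b16/s0 MISS; vc=[12,8]
#4 0x67→b12/s0 VC-HIT; vc=[16,8]
#5 0x83→b16/s0 VC-HIT; vc=[12,8]
#6 0x81→b16/s0 L1-HIT; vc=[12,8]
#7 0x82→b16/s0 L1-HIT; vc=[12,8]
#8 0x82→b16/s0 L1-HIT; vc=[12,8]
#9 0x66→b12/s0 VC-HIT; vc=[16,8]
#10 0x65→b12/s0 L1-HIT; vc=[16,8]
#11 0x63→b12/s0 L1-HIT; vc=[16,8]
#12 0x82→b16/s0 VC-HIT; vc=[12,8]
#13 0x82→b16/s0 L1-HIT; vc=[12,8]

OUTCOME = L1-HIT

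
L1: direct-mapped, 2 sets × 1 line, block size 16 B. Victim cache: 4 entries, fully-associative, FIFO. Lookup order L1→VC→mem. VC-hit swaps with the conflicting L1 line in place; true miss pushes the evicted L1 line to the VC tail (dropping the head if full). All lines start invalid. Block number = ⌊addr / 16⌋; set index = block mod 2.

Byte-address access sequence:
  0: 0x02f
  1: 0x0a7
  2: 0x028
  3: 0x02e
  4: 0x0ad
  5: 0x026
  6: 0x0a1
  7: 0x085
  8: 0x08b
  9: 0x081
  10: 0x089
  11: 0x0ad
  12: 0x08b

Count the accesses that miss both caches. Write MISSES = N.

  [0] addr=0x2f blk=2 s=0: MISS | VC []
  [1] addr=0xa7 blk=10 s=0: MISS | VC [2]
  [2] addr=0x28 blk=2 s=0: VC-HIT | VC [10]
  [3] addr=0x2e blk=2 s=0: L1-HIT | VC [10]
  [4] addr=0xad blk=10 s=0: VC-HIT | VC [2]
  [5] addr=0x26 blk=2 s=0: VC-HIT | VC [10]
  [6] addr=0xa1 blk=10 s=0: VC-HIT | VC [2]
  [7] addr=0x85 blk=8 s=0: MISS | VC [2, 10]
  [8] addr=0x8b blk=8 s=0: L1-HIT | VC [2, 10]
  [9] addr=0x81 blk=8 s=0: L1-HIT | VC [2, 10]
  [10] addr=0x89 blk=8 s=0: L1-HIT | VC [2, 10]
  [11] addr=0xad blk=10 s=0: VC-HIT | VC [2, 8]
  [12] addr=0x8b blk=8 s=0: VC-HIT | VC [2, 10]

MISSES = 3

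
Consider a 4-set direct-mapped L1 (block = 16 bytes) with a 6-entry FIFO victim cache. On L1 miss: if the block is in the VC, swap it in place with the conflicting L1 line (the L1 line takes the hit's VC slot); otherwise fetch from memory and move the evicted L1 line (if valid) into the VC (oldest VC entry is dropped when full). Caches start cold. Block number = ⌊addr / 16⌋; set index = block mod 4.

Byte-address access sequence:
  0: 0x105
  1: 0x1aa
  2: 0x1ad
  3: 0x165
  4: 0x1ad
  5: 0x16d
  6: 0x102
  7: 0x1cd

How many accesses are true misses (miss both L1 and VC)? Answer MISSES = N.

0: 0x105 (blk 16, set 0) → MISS  vc=[]
1: 0x1aa (blk 26, set 2) → MISS  vc=[]
2: 0x1ad (blk 26, set 2) → L1-HIT  vc=[]
3: 0x165 (blk 22, set 2) → MISS  vc=[26]
4: 0x1ad (blk 26, set 2) → VC-HIT  vc=[22]
5: 0x16d (blk 22, set 2) → VC-HIT  vc=[26]
6: 0x102 (blk 16, set 0) → L1-HIT  vc=[26]
7: 0x1cd (blk 28, set 0) → MISS  vc=[26, 16]

MISSES = 4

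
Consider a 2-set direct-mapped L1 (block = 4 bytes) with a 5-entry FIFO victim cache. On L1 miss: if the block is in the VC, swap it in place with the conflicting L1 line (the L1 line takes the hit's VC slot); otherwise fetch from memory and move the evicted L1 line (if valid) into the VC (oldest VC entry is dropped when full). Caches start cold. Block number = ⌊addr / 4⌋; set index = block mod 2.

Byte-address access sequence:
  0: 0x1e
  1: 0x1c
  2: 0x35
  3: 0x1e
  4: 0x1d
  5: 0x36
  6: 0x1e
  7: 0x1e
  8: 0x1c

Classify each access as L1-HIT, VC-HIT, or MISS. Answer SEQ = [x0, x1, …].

SEQ = [MISS, L1-HIT, MISS, VC-HIT, L1-HIT, VC-HIT, VC-HIT, L1-HIT, L1-HIT]

0: 0x1e (blk 7, set 1) → MISS  vc=[]
1: 0x1c (blk 7, set 1) → L1-HIT  vc=[]
2: 0x35 (blk 13, set 1) → MISS  vc=[7]
3: 0x1e (blk 7, set 1) → VC-HIT  vc=[13]
4: 0x1d (blk 7, set 1) → L1-HIT  vc=[13]
5: 0x36 (blk 13, set 1) → VC-HIT  vc=[7]
6: 0x1e (blk 7, set 1) → VC-HIT  vc=[13]
7: 0x1e (blk 7, set 1) → L1-HIT  vc=[13]
8: 0x1c (blk 7, set 1) → L1-HIT  vc=[13]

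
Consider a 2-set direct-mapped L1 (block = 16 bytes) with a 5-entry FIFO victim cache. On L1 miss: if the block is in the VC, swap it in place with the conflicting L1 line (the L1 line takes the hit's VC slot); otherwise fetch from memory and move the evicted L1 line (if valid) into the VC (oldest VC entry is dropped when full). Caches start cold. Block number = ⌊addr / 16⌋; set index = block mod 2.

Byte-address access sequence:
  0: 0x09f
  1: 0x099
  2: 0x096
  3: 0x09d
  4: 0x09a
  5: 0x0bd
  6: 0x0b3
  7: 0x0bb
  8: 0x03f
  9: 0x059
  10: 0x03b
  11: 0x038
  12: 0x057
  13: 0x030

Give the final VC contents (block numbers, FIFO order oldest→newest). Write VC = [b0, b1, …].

VC = [9, 11, 5]

0: 0x9f (blk 9, set 1) → MISS  vc=[]
1: 0x99 (blk 9, set 1) → L1-HIT  vc=[]
2: 0x96 (blk 9, set 1) → L1-HIT  vc=[]
3: 0x9d (blk 9, set 1) → L1-HIT  vc=[]
4: 0x9a (blk 9, set 1) → L1-HIT  vc=[]
5: 0xbd (blk 11, set 1) → MISS  vc=[9]
6: 0xb3 (blk 11, set 1) → L1-HIT  vc=[9]
7: 0xbb (blk 11, set 1) → L1-HIT  vc=[9]
8: 0x3f (blk 3, set 1) → MISS  vc=[9, 11]
9: 0x59 (blk 5, set 1) → MISS  vc=[9, 11, 3]
10: 0x3b (blk 3, set 1) → VC-HIT  vc=[9, 11, 5]
11: 0x38 (blk 3, set 1) → L1-HIT  vc=[9, 11, 5]
12: 0x57 (blk 5, set 1) → VC-HIT  vc=[9, 11, 3]
13: 0x30 (blk 3, set 1) → VC-HIT  vc=[9, 11, 5]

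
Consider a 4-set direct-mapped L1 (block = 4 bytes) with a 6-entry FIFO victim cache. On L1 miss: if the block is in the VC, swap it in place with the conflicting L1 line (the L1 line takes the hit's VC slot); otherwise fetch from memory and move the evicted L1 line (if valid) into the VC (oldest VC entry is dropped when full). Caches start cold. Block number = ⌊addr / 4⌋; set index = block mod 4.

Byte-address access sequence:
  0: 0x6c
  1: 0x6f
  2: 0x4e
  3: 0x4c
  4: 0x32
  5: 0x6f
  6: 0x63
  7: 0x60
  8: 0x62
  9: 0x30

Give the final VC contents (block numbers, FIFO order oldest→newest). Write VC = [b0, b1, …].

VC = [19, 24]

  [0] addr=0x6c blk=27 s=3: MISS | VC []
  [1] addr=0x6f blk=27 s=3: L1-HIT | VC []
  [2] addr=0x4e blk=19 s=3: MISS | VC [27]
  [3] addr=0x4c blk=19 s=3: L1-HIT | VC [27]
  [4] addr=0x32 blk=12 s=0: MISS | VC [27]
  [5] addr=0x6f blk=27 s=3: VC-HIT | VC [19]
  [6] addr=0x63 blk=24 s=0: MISS | VC [19, 12]
  [7] addr=0x60 blk=24 s=0: L1-HIT | VC [19, 12]
  [8] addr=0x62 blk=24 s=0: L1-HIT | VC [19, 12]
  [9] addr=0x30 blk=12 s=0: VC-HIT | VC [19, 24]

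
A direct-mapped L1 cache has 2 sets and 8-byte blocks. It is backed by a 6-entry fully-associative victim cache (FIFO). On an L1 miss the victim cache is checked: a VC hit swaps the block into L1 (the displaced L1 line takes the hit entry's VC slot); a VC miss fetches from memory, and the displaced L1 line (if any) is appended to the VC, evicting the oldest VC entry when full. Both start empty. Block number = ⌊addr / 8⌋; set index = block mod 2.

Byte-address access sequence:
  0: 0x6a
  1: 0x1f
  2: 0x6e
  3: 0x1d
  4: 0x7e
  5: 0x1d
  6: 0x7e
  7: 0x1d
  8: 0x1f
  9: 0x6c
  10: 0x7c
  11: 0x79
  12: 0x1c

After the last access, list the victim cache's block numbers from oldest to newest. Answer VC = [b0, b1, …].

VC = [15, 13]

  [0] addr=0x6a blk=13 s=1: MISS | VC []
  [1] addr=0x1f blk=3 s=1: MISS | VC [13]
  [2] addr=0x6e blk=13 s=1: VC-HIT | VC [3]
  [3] addr=0x1d blk=3 s=1: VC-HIT | VC [13]
  [4] addr=0x7e blk=15 s=1: MISS | VC [13, 3]
  [5] addr=0x1d blk=3 s=1: VC-HIT | VC [13, 15]
  [6] addr=0x7e blk=15 s=1: VC-HIT | VC [13, 3]
  [7] addr=0x1d blk=3 s=1: VC-HIT | VC [13, 15]
  [8] addr=0x1f blk=3 s=1: L1-HIT | VC [13, 15]
  [9] addr=0x6c blk=13 s=1: VC-HIT | VC [3, 15]
  [10] addr=0x7c blk=15 s=1: VC-HIT | VC [3, 13]
  [11] addr=0x79 blk=15 s=1: L1-HIT | VC [3, 13]
  [12] addr=0x1c blk=3 s=1: VC-HIT | VC [15, 13]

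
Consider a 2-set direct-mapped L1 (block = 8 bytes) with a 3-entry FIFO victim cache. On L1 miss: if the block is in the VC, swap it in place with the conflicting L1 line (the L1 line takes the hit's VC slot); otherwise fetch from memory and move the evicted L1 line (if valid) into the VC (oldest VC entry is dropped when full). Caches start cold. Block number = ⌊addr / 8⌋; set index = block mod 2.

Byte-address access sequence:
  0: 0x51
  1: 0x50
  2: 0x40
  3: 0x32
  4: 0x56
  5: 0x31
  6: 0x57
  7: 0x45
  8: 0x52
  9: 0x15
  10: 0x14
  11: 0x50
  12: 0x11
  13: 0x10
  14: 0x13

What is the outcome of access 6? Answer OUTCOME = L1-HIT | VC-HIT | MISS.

OUTCOME = VC-HIT

0: 0x51 (blk 10, set 0) → MISS  vc=[]
1: 0x50 (blk 10, set 0) → L1-HIT  vc=[]
2: 0x40 (blk 8, set 0) → MISS  vc=[10]
3: 0x32 (blk 6, set 0) → MISS  vc=[10, 8]
4: 0x56 (blk 10, set 0) → VC-HIT  vc=[6, 8]
5: 0x31 (blk 6, set 0) → VC-HIT  vc=[10, 8]
6: 0x57 (blk 10, set 0) → VC-HIT  vc=[6, 8]
7: 0x45 (blk 8, set 0) → VC-HIT  vc=[6, 10]
8: 0x52 (blk 10, set 0) → VC-HIT  vc=[6, 8]
9: 0x15 (blk 2, set 0) → MISS  vc=[6, 8, 10]
10: 0x14 (blk 2, set 0) → L1-HIT  vc=[6, 8, 10]
11: 0x50 (blk 10, set 0) → VC-HIT  vc=[6, 8, 2]
12: 0x11 (blk 2, set 0) → VC-HIT  vc=[6, 8, 10]
13: 0x10 (blk 2, set 0) → L1-HIT  vc=[6, 8, 10]
14: 0x13 (blk 2, set 0) → L1-HIT  vc=[6, 8, 10]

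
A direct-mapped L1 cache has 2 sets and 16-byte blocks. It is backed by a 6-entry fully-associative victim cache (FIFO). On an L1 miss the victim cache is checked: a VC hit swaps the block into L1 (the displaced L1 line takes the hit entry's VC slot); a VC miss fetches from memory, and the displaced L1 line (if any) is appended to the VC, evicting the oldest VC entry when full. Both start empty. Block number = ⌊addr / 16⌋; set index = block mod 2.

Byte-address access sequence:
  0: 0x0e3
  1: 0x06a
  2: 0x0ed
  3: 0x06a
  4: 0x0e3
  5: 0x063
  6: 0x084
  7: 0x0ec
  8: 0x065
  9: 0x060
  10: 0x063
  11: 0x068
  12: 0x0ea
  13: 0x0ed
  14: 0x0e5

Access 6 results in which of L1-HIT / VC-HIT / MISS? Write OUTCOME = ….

0: 0xe3 (blk 14, set 0) → MISS  vc=[]
1: 0x6a (blk 6, set 0) → MISS  vc=[14]
2: 0xed (blk 14, set 0) → VC-HIT  vc=[6]
3: 0x6a (blk 6, set 0) → VC-HIT  vc=[14]
4: 0xe3 (blk 14, set 0) → VC-HIT  vc=[6]
5: 0x63 (blk 6, set 0) → VC-HIT  vc=[14]
6: 0x84 (blk 8, set 0) → MISS  vc=[14, 6]
7: 0xec (blk 14, set 0) → VC-HIT  vc=[8, 6]
8: 0x65 (blk 6, set 0) → VC-HIT  vc=[8, 14]
9: 0x60 (blk 6, set 0) → L1-HIT  vc=[8, 14]
10: 0x63 (blk 6, set 0) → L1-HIT  vc=[8, 14]
11: 0x68 (blk 6, set 0) → L1-HIT  vc=[8, 14]
12: 0xea (blk 14, set 0) → VC-HIT  vc=[8, 6]
13: 0xed (blk 14, set 0) → L1-HIT  vc=[8, 6]
14: 0xe5 (blk 14, set 0) → L1-HIT  vc=[8, 6]

OUTCOME = MISS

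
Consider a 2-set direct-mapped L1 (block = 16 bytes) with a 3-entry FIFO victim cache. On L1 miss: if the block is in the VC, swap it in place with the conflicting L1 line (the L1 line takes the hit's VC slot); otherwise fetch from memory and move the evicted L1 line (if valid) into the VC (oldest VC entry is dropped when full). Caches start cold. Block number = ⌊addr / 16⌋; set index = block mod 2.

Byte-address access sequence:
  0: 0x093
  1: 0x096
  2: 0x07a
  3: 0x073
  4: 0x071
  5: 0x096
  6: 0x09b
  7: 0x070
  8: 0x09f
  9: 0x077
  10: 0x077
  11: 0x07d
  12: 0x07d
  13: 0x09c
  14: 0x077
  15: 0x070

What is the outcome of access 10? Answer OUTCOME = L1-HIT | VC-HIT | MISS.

OUTCOME = L1-HIT

0: 0x93 (blk 9, set 1) → MISS  vc=[]
1: 0x96 (blk 9, set 1) → L1-HIT  vc=[]
2: 0x7a (blk 7, set 1) → MISS  vc=[9]
3: 0x73 (blk 7, set 1) → L1-HIT  vc=[9]
4: 0x71 (blk 7, set 1) → L1-HIT  vc=[9]
5: 0x96 (blk 9, set 1) → VC-HIT  vc=[7]
6: 0x9b (blk 9, set 1) → L1-HIT  vc=[7]
7: 0x70 (blk 7, set 1) → VC-HIT  vc=[9]
8: 0x9f (blk 9, set 1) → VC-HIT  vc=[7]
9: 0x77 (blk 7, set 1) → VC-HIT  vc=[9]
10: 0x77 (blk 7, set 1) → L1-HIT  vc=[9]
11: 0x7d (blk 7, set 1) → L1-HIT  vc=[9]
12: 0x7d (blk 7, set 1) → L1-HIT  vc=[9]
13: 0x9c (blk 9, set 1) → VC-HIT  vc=[7]
14: 0x77 (blk 7, set 1) → VC-HIT  vc=[9]
15: 0x70 (blk 7, set 1) → L1-HIT  vc=[9]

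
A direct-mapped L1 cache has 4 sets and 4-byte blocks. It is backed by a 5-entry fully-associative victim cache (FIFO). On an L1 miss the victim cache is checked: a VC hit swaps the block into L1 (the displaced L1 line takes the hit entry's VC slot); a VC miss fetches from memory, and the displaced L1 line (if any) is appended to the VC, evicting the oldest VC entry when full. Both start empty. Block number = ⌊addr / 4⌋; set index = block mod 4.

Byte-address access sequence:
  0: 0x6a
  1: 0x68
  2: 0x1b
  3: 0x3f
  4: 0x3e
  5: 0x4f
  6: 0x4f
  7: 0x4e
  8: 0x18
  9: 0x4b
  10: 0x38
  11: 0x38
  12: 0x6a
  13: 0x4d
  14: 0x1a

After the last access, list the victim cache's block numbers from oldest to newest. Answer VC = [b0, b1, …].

VC = [14, 15, 26, 18]

#0 0x6a→b26/s2 MISS; vc=[]
#1 0x68→b26/s2 L1-HIT; vc=[]
#2 0x1b→b6/s2 MISS; vc=[26]
#3 0x3f→b15/s3 MISS; vc=[26]
#4 0x3e→b15/s3 L1-HIT; vc=[26]
#5 0x4f→b19/s3 MISS; vc=[26,15]
#6 0x4f→b19/s3 L1-HIT; vc=[26,15]
#7 0x4e→b19/s3 L1-HIT; vc=[26,15]
#8 0x18→b6/s2 L1-HIT; vc=[26,15]
#9 0x4b→b18/s2 MISS; vc=[26,15,6]
#10 0x38→b14/s2 MISS; vc=[26,15,6,18]
#11 0x38→b14/s2 L1-HIT; vc=[26,15,6,18]
#12 0x6a→b26/s2 VC-HIT; vc=[14,15,6,18]
#13 0x4d→b19/s3 L1-HIT; vc=[14,15,6,18]
#14 0x1a→b6/s2 VC-HIT; vc=[14,15,26,18]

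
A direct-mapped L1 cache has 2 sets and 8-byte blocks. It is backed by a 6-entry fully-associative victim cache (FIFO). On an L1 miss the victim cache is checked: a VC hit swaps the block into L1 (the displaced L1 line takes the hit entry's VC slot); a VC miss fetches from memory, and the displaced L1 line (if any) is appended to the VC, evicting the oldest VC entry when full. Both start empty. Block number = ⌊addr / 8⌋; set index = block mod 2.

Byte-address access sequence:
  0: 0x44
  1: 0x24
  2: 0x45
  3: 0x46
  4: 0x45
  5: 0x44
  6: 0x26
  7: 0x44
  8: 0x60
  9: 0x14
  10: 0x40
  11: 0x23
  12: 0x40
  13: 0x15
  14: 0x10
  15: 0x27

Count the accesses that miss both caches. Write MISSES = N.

0: 0x44 (blk 8, set 0) → MISS  vc=[]
1: 0x24 (blk 4, set 0) → MISS  vc=[8]
2: 0x45 (blk 8, set 0) → VC-HIT  vc=[4]
3: 0x46 (blk 8, set 0) → L1-HIT  vc=[4]
4: 0x45 (blk 8, set 0) → L1-HIT  vc=[4]
5: 0x44 (blk 8, set 0) → L1-HIT  vc=[4]
6: 0x26 (blk 4, set 0) → VC-HIT  vc=[8]
7: 0x44 (blk 8, set 0) → VC-HIT  vc=[4]
8: 0x60 (blk 12, set 0) → MISS  vc=[4, 8]
9: 0x14 (blk 2, set 0) → MISS  vc=[4, 8, 12]
10: 0x40 (blk 8, set 0) → VC-HIT  vc=[4, 2, 12]
11: 0x23 (blk 4, set 0) → VC-HIT  vc=[8, 2, 12]
12: 0x40 (blk 8, set 0) → VC-HIT  vc=[4, 2, 12]
13: 0x15 (blk 2, set 0) → VC-HIT  vc=[4, 8, 12]
14: 0x10 (blk 2, set 0) → L1-HIT  vc=[4, 8, 12]
15: 0x27 (blk 4, set 0) → VC-HIT  vc=[2, 8, 12]

MISSES = 4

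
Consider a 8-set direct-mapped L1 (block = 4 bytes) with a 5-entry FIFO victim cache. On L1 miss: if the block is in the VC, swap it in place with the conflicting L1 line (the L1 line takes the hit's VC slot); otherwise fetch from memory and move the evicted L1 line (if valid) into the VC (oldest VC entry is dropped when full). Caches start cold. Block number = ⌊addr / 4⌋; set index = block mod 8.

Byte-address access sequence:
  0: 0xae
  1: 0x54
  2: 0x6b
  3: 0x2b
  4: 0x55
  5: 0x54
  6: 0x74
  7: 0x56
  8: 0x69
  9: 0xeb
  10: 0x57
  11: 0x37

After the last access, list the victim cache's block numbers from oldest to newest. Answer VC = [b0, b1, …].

VC = [10, 29, 26, 21]

  [0] addr=0xae blk=43 s=3: MISS | VC []
  [1] addr=0x54 blk=21 s=5: MISS | VC []
  [2] addr=0x6b blk=26 s=2: MISS | VC []
  [3] addr=0x2b blk=10 s=2: MISS | VC [26]
  [4] addr=0x55 blk=21 s=5: L1-HIT | VC [26]
  [5] addr=0x54 blk=21 s=5: L1-HIT | VC [26]
  [6] addr=0x74 blk=29 s=5: MISS | VC [26, 21]
  [7] addr=0x56 blk=21 s=5: VC-HIT | VC [26, 29]
  [8] addr=0x69 blk=26 s=2: VC-HIT | VC [10, 29]
  [9] addr=0xeb blk=58 s=2: MISS | VC [10, 29, 26]
  [10] addr=0x57 blk=21 s=5: L1-HIT | VC [10, 29, 26]
  [11] addr=0x37 blk=13 s=5: MISS | VC [10, 29, 26, 21]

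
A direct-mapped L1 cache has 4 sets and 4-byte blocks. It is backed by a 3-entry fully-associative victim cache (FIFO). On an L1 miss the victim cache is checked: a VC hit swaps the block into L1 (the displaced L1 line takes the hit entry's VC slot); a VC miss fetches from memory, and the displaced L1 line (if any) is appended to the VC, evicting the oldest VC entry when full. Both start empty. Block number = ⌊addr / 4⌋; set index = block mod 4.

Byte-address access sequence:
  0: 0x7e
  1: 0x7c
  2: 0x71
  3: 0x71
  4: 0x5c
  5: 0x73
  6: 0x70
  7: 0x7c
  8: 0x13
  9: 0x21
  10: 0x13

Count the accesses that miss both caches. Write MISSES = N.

#0 0x7e→b31/s3 MISS; vc=[]
#1 0x7c→b31/s3 L1-HIT; vc=[]
#2 0x71→b28/s0 MISS; vc=[]
#3 0x71→b28/s0 L1-HIT; vc=[]
#4 0x5c→b23/s3 MISS; vc=[31]
#5 0x73→b28/s0 L1-HIT; vc=[31]
#6 0x70→b28/s0 L1-HIT; vc=[31]
#7 0x7c→b31/s3 VC-HIT; vc=[23]
#8 0x13→b4/s0 MISS; vc=[23,28]
#9 0x21→b8/s0 MISS; vc=[23,28,4]
#10 0x13→b4/s0 VC-HIT; vc=[23,28,8]

MISSES = 5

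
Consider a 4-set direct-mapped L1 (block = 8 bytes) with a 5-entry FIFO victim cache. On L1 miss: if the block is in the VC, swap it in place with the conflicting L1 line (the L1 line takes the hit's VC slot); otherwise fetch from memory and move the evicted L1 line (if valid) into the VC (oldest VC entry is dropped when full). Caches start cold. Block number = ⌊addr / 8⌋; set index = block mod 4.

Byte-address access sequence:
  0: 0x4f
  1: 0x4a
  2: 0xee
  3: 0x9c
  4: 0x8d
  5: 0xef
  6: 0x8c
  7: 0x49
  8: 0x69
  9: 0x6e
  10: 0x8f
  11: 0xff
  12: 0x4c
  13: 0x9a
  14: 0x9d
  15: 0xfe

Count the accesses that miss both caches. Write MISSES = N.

MISSES = 6

  [0] addr=0x4f blk=9 s=1: MISS | VC []
  [1] addr=0x4a blk=9 s=1: L1-HIT | VC []
  [2] addr=0xee blk=29 s=1: MISS | VC [9]
  [3] addr=0x9c blk=19 s=3: MISS | VC [9]
  [4] addr=0x8d blk=17 s=1: MISS | VC [9, 29]
  [5] addr=0xef blk=29 s=1: VC-HIT | VC [9, 17]
  [6] addr=0x8c blk=17 s=1: VC-HIT | VC [9, 29]
  [7] addr=0x49 blk=9 s=1: VC-HIT | VC [17, 29]
  [8] addr=0x69 blk=13 s=1: MISS | VC [17, 29, 9]
  [9] addr=0x6e blk=13 s=1: L1-HIT | VC [17, 29, 9]
  [10] addr=0x8f blk=17 s=1: VC-HIT | VC [13, 29, 9]
  [11] addr=0xff blk=31 s=3: MISS | VC [13, 29, 9, 19]
  [12] addr=0x4c blk=9 s=1: VC-HIT | VC [13, 29, 17, 19]
  [13] addr=0x9a blk=19 s=3: VC-HIT | VC [13, 29, 17, 31]
  [14] addr=0x9d blk=19 s=3: L1-HIT | VC [13, 29, 17, 31]
  [15] addr=0xfe blk=31 s=3: VC-HIT | VC [13, 29, 17, 19]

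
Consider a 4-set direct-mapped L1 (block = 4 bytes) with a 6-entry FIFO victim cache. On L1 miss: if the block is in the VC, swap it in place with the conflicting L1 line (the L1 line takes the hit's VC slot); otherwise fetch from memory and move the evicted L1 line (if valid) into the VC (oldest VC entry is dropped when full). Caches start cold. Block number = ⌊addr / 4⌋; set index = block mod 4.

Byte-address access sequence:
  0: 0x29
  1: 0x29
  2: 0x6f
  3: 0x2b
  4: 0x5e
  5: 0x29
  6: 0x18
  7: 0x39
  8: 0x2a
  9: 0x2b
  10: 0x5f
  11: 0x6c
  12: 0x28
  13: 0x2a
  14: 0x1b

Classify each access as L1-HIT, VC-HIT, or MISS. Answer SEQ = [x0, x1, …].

SEQ = [MISS, L1-HIT, MISS, L1-HIT, MISS, L1-HIT, MISS, MISS, VC-HIT, L1-HIT, L1-HIT, VC-HIT, L1-HIT, L1-HIT, VC-HIT]

  [0] addr=0x29 blk=10 s=2: MISS | VC []
  [1] addr=0x29 blk=10 s=2: L1-HIT | VC []
  [2] addr=0x6f blk=27 s=3: MISS | VC []
  [3] addr=0x2b blk=10 s=2: L1-HIT | VC []
  [4] addr=0x5e blk=23 s=3: MISS | VC [27]
  [5] addr=0x29 blk=10 s=2: L1-HIT | VC [27]
  [6] addr=0x18 blk=6 s=2: MISS | VC [27, 10]
  [7] addr=0x39 blk=14 s=2: MISS | VC [27, 10, 6]
  [8] addr=0x2a blk=10 s=2: VC-HIT | VC [27, 14, 6]
  [9] addr=0x2b blk=10 s=2: L1-HIT | VC [27, 14, 6]
  [10] addr=0x5f blk=23 s=3: L1-HIT | VC [27, 14, 6]
  [11] addr=0x6c blk=27 s=3: VC-HIT | VC [23, 14, 6]
  [12] addr=0x28 blk=10 s=2: L1-HIT | VC [23, 14, 6]
  [13] addr=0x2a blk=10 s=2: L1-HIT | VC [23, 14, 6]
  [14] addr=0x1b blk=6 s=2: VC-HIT | VC [23, 14, 10]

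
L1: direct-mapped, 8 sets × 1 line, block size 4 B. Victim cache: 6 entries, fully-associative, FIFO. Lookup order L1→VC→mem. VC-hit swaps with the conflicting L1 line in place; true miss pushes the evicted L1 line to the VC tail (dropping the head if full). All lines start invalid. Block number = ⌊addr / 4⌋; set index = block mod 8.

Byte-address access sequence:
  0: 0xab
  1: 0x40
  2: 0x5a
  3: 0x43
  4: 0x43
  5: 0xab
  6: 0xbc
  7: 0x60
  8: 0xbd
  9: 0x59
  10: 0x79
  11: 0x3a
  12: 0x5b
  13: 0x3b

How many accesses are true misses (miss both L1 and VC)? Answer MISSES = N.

MISSES = 7

#0 0xab→b42/s2 MISS; vc=[]
#1 0x40→b16/s0 MISS; vc=[]
#2 0x5a→b22/s6 MISS; vc=[]
#3 0x43→b16/s0 L1-HIT; vc=[]
#4 0x43→b16/s0 L1-HIT; vc=[]
#5 0xab→b42/s2 L1-HIT; vc=[]
#6 0xbc→b47/s7 MISS; vc=[]
#7 0x60→b24/s0 MISS; vc=[16]
#8 0xbd→b47/s7 L1-HIT; vc=[16]
#9 0x59→b22/s6 L1-HIT; vc=[16]
#10 0x79→b30/s6 MISS; vc=[16,22]
#11 0x3a→b14/s6 MISS; vc=[16,22,30]
#12 0x5b→b22/s6 VC-HIT; vc=[16,14,30]
#13 0x3b→b14/s6 VC-HIT; vc=[16,22,30]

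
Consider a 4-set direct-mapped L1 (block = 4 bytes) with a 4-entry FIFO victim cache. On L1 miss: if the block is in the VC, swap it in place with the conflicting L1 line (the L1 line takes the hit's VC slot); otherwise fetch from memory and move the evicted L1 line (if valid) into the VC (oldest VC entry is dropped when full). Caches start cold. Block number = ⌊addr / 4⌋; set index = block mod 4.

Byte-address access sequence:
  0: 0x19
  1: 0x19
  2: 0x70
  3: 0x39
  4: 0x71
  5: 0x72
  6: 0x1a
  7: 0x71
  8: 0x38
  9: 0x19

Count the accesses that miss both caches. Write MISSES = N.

0: 0x19 (blk 6, set 2) → MISS  vc=[]
1: 0x19 (blk 6, set 2) → L1-HIT  vc=[]
2: 0x70 (blk 28, set 0) → MISS  vc=[]
3: 0x39 (blk 14, set 2) → MISS  vc=[6]
4: 0x71 (blk 28, set 0) → L1-HIT  vc=[6]
5: 0x72 (blk 28, set 0) → L1-HIT  vc=[6]
6: 0x1a (blk 6, set 2) → VC-HIT  vc=[14]
7: 0x71 (blk 28, set 0) → L1-HIT  vc=[14]
8: 0x38 (blk 14, set 2) → VC-HIT  vc=[6]
9: 0x19 (blk 6, set 2) → VC-HIT  vc=[14]

MISSES = 3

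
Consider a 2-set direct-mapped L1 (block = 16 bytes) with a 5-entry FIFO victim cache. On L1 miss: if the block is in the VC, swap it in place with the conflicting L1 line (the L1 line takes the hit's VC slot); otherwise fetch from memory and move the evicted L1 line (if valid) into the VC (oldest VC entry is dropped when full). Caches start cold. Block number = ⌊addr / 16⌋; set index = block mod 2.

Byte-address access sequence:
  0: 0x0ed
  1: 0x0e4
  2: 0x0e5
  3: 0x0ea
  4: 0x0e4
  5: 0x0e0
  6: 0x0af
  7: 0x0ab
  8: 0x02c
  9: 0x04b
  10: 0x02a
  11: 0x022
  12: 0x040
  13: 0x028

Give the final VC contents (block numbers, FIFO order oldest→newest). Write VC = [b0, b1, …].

VC = [14, 10, 4]

  [0] addr=0xed blk=14 s=0: MISS | VC []
  [1] addr=0xe4 blk=14 s=0: L1-HIT | VC []
  [2] addr=0xe5 blk=14 s=0: L1-HIT | VC []
  [3] addr=0xea blk=14 s=0: L1-HIT | VC []
  [4] addr=0xe4 blk=14 s=0: L1-HIT | VC []
  [5] addr=0xe0 blk=14 s=0: L1-HIT | VC []
  [6] addr=0xaf blk=10 s=0: MISS | VC [14]
  [7] addr=0xab blk=10 s=0: L1-HIT | VC [14]
  [8] addr=0x2c blk=2 s=0: MISS | VC [14, 10]
  [9] addr=0x4b blk=4 s=0: MISS | VC [14, 10, 2]
  [10] addr=0x2a blk=2 s=0: VC-HIT | VC [14, 10, 4]
  [11] addr=0x22 blk=2 s=0: L1-HIT | VC [14, 10, 4]
  [12] addr=0x40 blk=4 s=0: VC-HIT | VC [14, 10, 2]
  [13] addr=0x28 blk=2 s=0: VC-HIT | VC [14, 10, 4]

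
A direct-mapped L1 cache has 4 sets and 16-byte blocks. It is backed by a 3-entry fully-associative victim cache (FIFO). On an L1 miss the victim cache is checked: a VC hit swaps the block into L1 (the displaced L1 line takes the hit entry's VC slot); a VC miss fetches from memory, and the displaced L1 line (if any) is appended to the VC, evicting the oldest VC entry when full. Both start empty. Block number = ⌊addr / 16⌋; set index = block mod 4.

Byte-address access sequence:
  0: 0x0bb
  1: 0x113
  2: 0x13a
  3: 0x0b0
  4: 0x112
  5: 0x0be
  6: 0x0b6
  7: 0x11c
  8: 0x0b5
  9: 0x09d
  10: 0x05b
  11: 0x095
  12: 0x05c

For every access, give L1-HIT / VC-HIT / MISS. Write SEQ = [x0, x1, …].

SEQ = [MISS, MISS, MISS, VC-HIT, L1-HIT, L1-HIT, L1-HIT, L1-HIT, L1-HIT, MISS, MISS, VC-HIT, VC-HIT]

  [0] addr=0xbb blk=11 s=3: MISS | VC []
  [1] addr=0x113 blk=17 s=1: MISS | VC []
  [2] addr=0x13a blk=19 s=3: MISS | VC [11]
  [3] addr=0xb0 blk=11 s=3: VC-HIT | VC [19]
  [4] addr=0x112 blk=17 s=1: L1-HIT | VC [19]
  [5] addr=0xbe blk=11 s=3: L1-HIT | VC [19]
  [6] addr=0xb6 blk=11 s=3: L1-HIT | VC [19]
  [7] addr=0x11c blk=17 s=1: L1-HIT | VC [19]
  [8] addr=0xb5 blk=11 s=3: L1-HIT | VC [19]
  [9] addr=0x9d blk=9 s=1: MISS | VC [19, 17]
  [10] addr=0x5b blk=5 s=1: MISS | VC [19, 17, 9]
  [11] addr=0x95 blk=9 s=1: VC-HIT | VC [19, 17, 5]
  [12] addr=0x5c blk=5 s=1: VC-HIT | VC [19, 17, 9]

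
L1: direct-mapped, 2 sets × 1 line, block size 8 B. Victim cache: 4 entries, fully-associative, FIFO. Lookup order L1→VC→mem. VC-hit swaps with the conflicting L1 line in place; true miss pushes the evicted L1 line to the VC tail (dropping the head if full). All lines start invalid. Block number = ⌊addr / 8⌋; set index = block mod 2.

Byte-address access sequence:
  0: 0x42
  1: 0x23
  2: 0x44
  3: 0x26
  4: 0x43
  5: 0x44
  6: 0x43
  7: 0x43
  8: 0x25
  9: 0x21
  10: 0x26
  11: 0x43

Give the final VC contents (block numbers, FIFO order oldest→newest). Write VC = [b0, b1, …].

#0 0x42→b8/s0 MISS; vc=[]
#1 0x23→b4/s0 MISS; vc=[8]
#2 0x44→b8/s0 VC-HIT; vc=[4]
#3 0x26→b4/s0 VC-HIT; vc=[8]
#4 0x43→b8/s0 VC-HIT; vc=[4]
#5 0x44→b8/s0 L1-HIT; vc=[4]
#6 0x43→b8/s0 L1-HIT; vc=[4]
#7 0x43→b8/s0 L1-HIT; vc=[4]
#8 0x25→b4/s0 VC-HIT; vc=[8]
#9 0x21→b4/s0 L1-HIT; vc=[8]
#10 0x26→b4/s0 L1-HIT; vc=[8]
#11 0x43→b8/s0 VC-HIT; vc=[4]

VC = [4]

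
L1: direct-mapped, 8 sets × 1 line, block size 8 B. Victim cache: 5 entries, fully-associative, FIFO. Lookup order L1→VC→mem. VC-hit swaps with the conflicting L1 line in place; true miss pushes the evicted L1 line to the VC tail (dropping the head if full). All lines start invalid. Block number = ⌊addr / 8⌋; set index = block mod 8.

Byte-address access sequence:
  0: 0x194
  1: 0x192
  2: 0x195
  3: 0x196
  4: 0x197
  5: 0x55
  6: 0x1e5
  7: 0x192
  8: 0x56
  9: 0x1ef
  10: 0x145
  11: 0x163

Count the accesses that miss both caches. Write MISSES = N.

MISSES = 6

  [0] addr=0x194 blk=50 s=2: MISS | VC []
  [1] addr=0x192 blk=50 s=2: L1-HIT | VC []
  [2] addr=0x195 blk=50 s=2: L1-HIT | VC []
  [3] addr=0x196 blk=50 s=2: L1-HIT | VC []
  [4] addr=0x197 blk=50 s=2: L1-HIT | VC []
  [5] addr=0x55 blk=10 s=2: MISS | VC [50]
  [6] addr=0x1e5 blk=60 s=4: MISS | VC [50]
  [7] addr=0x192 blk=50 s=2: VC-HIT | VC [10]
  [8] addr=0x56 blk=10 s=2: VC-HIT | VC [50]
  [9] addr=0x1ef blk=61 s=5: MISS | VC [50]
  [10] addr=0x145 blk=40 s=0: MISS | VC [50]
  [11] addr=0x163 blk=44 s=4: MISS | VC [50, 60]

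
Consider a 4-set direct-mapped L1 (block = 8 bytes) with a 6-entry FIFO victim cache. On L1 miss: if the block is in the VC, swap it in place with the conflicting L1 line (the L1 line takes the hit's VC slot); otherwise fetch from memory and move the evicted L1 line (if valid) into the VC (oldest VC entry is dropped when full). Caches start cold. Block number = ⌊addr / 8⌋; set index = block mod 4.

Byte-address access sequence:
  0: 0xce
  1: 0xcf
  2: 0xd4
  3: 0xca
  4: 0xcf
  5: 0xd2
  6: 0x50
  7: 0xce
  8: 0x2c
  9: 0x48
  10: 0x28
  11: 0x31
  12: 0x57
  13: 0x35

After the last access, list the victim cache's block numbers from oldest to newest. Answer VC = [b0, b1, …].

VC = [26, 25, 9, 10]

0: 0xce (blk 25, set 1) → MISS  vc=[]
1: 0xcf (blk 25, set 1) → L1-HIT  vc=[]
2: 0xd4 (blk 26, set 2) → MISS  vc=[]
3: 0xca (blk 25, set 1) → L1-HIT  vc=[]
4: 0xcf (blk 25, set 1) → L1-HIT  vc=[]
5: 0xd2 (blk 26, set 2) → L1-HIT  vc=[]
6: 0x50 (blk 10, set 2) → MISS  vc=[26]
7: 0xce (blk 25, set 1) → L1-HIT  vc=[26]
8: 0x2c (blk 5, set 1) → MISS  vc=[26, 25]
9: 0x48 (blk 9, set 1) → MISS  vc=[26, 25, 5]
10: 0x28 (blk 5, set 1) → VC-HIT  vc=[26, 25, 9]
11: 0x31 (blk 6, set 2) → MISS  vc=[26, 25, 9, 10]
12: 0x57 (blk 10, set 2) → VC-HIT  vc=[26, 25, 9, 6]
13: 0x35 (blk 6, set 2) → VC-HIT  vc=[26, 25, 9, 10]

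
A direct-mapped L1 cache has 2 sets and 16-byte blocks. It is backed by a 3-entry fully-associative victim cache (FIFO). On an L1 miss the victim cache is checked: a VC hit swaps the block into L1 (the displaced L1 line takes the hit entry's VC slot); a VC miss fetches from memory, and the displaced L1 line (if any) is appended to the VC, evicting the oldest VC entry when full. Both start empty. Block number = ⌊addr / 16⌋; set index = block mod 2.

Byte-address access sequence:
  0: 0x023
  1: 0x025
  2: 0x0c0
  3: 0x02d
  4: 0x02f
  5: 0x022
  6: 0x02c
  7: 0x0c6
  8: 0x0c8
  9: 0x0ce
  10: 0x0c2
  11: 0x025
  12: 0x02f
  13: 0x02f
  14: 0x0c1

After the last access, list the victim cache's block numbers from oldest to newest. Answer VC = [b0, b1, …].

VC = [2]

0: 0x23 (blk 2, set 0) → MISS  vc=[]
1: 0x25 (blk 2, set 0) → L1-HIT  vc=[]
2: 0xc0 (blk 12, set 0) → MISS  vc=[2]
3: 0x2d (blk 2, set 0) → VC-HIT  vc=[12]
4: 0x2f (blk 2, set 0) → L1-HIT  vc=[12]
5: 0x22 (blk 2, set 0) → L1-HIT  vc=[12]
6: 0x2c (blk 2, set 0) → L1-HIT  vc=[12]
7: 0xc6 (blk 12, set 0) → VC-HIT  vc=[2]
8: 0xc8 (blk 12, set 0) → L1-HIT  vc=[2]
9: 0xce (blk 12, set 0) → L1-HIT  vc=[2]
10: 0xc2 (blk 12, set 0) → L1-HIT  vc=[2]
11: 0x25 (blk 2, set 0) → VC-HIT  vc=[12]
12: 0x2f (blk 2, set 0) → L1-HIT  vc=[12]
13: 0x2f (blk 2, set 0) → L1-HIT  vc=[12]
14: 0xc1 (blk 12, set 0) → VC-HIT  vc=[2]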